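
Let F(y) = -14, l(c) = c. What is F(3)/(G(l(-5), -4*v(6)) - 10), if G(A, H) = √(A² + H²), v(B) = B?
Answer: 14/(10 - √601) ≈ -0.96450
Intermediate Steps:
F(3)/(G(l(-5), -4*v(6)) - 10) = -14/(√((-5)² + (-4*6)²) - 10) = -14/(√(25 + (-24)²) - 10) = -14/(√(25 + 576) - 10) = -14/(√601 - 10) = -14/(-10 + √601)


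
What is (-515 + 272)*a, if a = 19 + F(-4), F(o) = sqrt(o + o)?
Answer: -4617 - 486*I*sqrt(2) ≈ -4617.0 - 687.31*I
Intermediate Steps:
F(o) = sqrt(2)*sqrt(o) (F(o) = sqrt(2*o) = sqrt(2)*sqrt(o))
a = 19 + 2*I*sqrt(2) (a = 19 + sqrt(2)*sqrt(-4) = 19 + sqrt(2)*(2*I) = 19 + 2*I*sqrt(2) ≈ 19.0 + 2.8284*I)
(-515 + 272)*a = (-515 + 272)*(19 + 2*I*sqrt(2)) = -243*(19 + 2*I*sqrt(2)) = -4617 - 486*I*sqrt(2)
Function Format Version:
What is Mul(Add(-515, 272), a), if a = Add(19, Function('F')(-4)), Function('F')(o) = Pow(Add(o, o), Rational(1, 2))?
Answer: Add(-4617, Mul(-486, I, Pow(2, Rational(1, 2)))) ≈ Add(-4617.0, Mul(-687.31, I))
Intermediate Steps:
Function('F')(o) = Mul(Pow(2, Rational(1, 2)), Pow(o, Rational(1, 2))) (Function('F')(o) = Pow(Mul(2, o), Rational(1, 2)) = Mul(Pow(2, Rational(1, 2)), Pow(o, Rational(1, 2))))
a = Add(19, Mul(2, I, Pow(2, Rational(1, 2)))) (a = Add(19, Mul(Pow(2, Rational(1, 2)), Pow(-4, Rational(1, 2)))) = Add(19, Mul(Pow(2, Rational(1, 2)), Mul(2, I))) = Add(19, Mul(2, I, Pow(2, Rational(1, 2)))) ≈ Add(19.000, Mul(2.8284, I)))
Mul(Add(-515, 272), a) = Mul(Add(-515, 272), Add(19, Mul(2, I, Pow(2, Rational(1, 2))))) = Mul(-243, Add(19, Mul(2, I, Pow(2, Rational(1, 2))))) = Add(-4617, Mul(-486, I, Pow(2, Rational(1, 2))))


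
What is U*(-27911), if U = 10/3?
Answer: -279110/3 ≈ -93037.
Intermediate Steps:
U = 10/3 (U = 10*(1/3) = 10/3 ≈ 3.3333)
U*(-27911) = (10/3)*(-27911) = -279110/3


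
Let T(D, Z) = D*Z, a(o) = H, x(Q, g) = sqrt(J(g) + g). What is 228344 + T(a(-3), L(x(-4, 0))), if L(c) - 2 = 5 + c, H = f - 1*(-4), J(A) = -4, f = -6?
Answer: 228330 - 4*I ≈ 2.2833e+5 - 4.0*I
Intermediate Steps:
x(Q, g) = sqrt(-4 + g)
H = -2 (H = -6 - 1*(-4) = -6 + 4 = -2)
a(o) = -2
L(c) = 7 + c (L(c) = 2 + (5 + c) = 7 + c)
228344 + T(a(-3), L(x(-4, 0))) = 228344 - 2*(7 + sqrt(-4 + 0)) = 228344 - 2*(7 + sqrt(-4)) = 228344 - 2*(7 + 2*I) = 228344 + (-14 - 4*I) = 228330 - 4*I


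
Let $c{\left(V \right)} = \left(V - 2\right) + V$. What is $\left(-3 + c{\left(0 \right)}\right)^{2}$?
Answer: $25$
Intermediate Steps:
$c{\left(V \right)} = -2 + 2 V$ ($c{\left(V \right)} = \left(-2 + V\right) + V = -2 + 2 V$)
$\left(-3 + c{\left(0 \right)}\right)^{2} = \left(-3 + \left(-2 + 2 \cdot 0\right)\right)^{2} = \left(-3 + \left(-2 + 0\right)\right)^{2} = \left(-3 - 2\right)^{2} = \left(-5\right)^{2} = 25$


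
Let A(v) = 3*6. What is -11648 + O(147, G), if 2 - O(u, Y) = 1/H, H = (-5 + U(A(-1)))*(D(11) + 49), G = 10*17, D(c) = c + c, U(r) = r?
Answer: -10749259/923 ≈ -11646.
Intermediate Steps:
A(v) = 18
D(c) = 2*c
G = 170
H = 923 (H = (-5 + 18)*(2*11 + 49) = 13*(22 + 49) = 13*71 = 923)
O(u, Y) = 1845/923 (O(u, Y) = 2 - 1/923 = 1845/923)
-11648 + O(147, G) = -11648 + 1845/923 = -10749259/923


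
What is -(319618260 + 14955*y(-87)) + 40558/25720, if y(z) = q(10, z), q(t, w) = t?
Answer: -4112214016321/12860 ≈ -3.1977e+8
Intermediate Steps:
y(z) = 10
-(319618260 + 14955*y(-87)) + 40558/25720 = -14955/(1/(10 - 78*(-274))) + 40558/25720 = -14955/(1/(10 + 21372)) + 40558*(1/25720) = -14955/(1/21382) + 20279/12860 = -14955/1/21382 + 20279/12860 = -14955*21382 + 20279/12860 = -319767810 + 20279/12860 = -4112214016321/12860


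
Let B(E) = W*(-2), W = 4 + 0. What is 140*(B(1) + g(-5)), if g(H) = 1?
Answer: -980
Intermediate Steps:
W = 4
B(E) = -8 (B(E) = 4*(-2) = -8)
140*(B(1) + g(-5)) = 140*(-8 + 1) = 140*(-7) = -980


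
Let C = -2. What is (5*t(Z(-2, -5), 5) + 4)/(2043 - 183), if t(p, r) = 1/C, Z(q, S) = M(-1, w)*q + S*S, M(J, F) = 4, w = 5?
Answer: 1/1240 ≈ 0.00080645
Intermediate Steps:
Z(q, S) = S² + 4*q (Z(q, S) = 4*q + S*S = 4*q + S² = S² + 4*q)
t(p, r) = -½ (t(p, r) = 1/(-2) = -½)
(5*t(Z(-2, -5), 5) + 4)/(2043 - 183) = (5*(-½) + 4)/(2043 - 183) = (-5/2 + 4)/1860 = (1/1860)*(3/2) = 1/1240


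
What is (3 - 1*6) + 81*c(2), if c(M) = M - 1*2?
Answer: -3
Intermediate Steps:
c(M) = -2 + M (c(M) = M - 2 = -2 + M)
(3 - 1*6) + 81*c(2) = (3 - 1*6) + 81*(-2 + 2) = (3 - 6) + 81*0 = -3 + 0 = -3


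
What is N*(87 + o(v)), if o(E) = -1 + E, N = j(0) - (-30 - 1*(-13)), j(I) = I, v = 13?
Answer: 1683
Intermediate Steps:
N = 17 (N = 0 - (-30 - 1*(-13)) = 0 - (-30 + 13) = 0 - 1*(-17) = 0 + 17 = 17)
N*(87 + o(v)) = 17*(87 + (-1 + 13)) = 17*(87 + 12) = 17*99 = 1683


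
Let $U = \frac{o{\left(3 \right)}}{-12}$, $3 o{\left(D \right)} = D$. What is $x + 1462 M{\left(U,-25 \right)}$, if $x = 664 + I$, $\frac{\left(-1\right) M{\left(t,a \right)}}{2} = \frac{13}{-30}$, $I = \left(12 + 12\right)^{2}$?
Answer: $\frac{37606}{15} \approx 2507.1$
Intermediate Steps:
$o{\left(D \right)} = \frac{D}{3}$
$U = - \frac{1}{12}$ ($U = \frac{\frac{1}{3} \cdot 3}{-12} = 1 \left(- \frac{1}{12}\right) = - \frac{1}{12} \approx -0.083333$)
$I = 576$ ($I = 24^{2} = 576$)
$M{\left(t,a \right)} = \frac{13}{15}$ ($M{\left(t,a \right)} = - 2 \frac{13}{-30} = - 2 \cdot 13 \left(- \frac{1}{30}\right) = \left(-2\right) \left(- \frac{13}{30}\right) = \frac{13}{15}$)
$x = 1240$ ($x = 664 + 576 = 1240$)
$x + 1462 M{\left(U,-25 \right)} = 1240 + 1462 \cdot \frac{13}{15} = 1240 + \frac{19006}{15} = \frac{37606}{15}$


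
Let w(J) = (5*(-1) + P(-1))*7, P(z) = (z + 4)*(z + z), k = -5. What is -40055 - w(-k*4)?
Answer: -39978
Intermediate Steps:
P(z) = 2*z*(4 + z) (P(z) = (4 + z)*(2*z) = 2*z*(4 + z))
w(J) = -77 (w(J) = (5*(-1) + 2*(-1)*(4 - 1))*7 = (-5 + 2*(-1)*3)*7 = (-5 - 6)*7 = -11*7 = -77)
-40055 - w(-k*4) = -40055 - 1*(-77) = -40055 + 77 = -39978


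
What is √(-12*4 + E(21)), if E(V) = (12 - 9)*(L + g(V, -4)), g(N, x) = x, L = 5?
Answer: 3*I*√5 ≈ 6.7082*I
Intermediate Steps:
E(V) = 3 (E(V) = (12 - 9)*(5 - 4) = 3*1 = 3)
√(-12*4 + E(21)) = √(-12*4 + 3) = √(-48 + 3) = √(-45) = 3*I*√5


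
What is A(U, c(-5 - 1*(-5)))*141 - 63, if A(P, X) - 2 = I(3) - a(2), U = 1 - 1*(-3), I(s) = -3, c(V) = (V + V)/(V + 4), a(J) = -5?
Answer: 501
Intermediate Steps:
c(V) = 2*V/(4 + V) (c(V) = (2*V)/(4 + V) = 2*V/(4 + V))
U = 4 (U = 1 + 3 = 4)
A(P, X) = 4 (A(P, X) = 2 + (-3 - 1*(-5)) = 2 + (-3 + 5) = 2 + 2 = 4)
A(U, c(-5 - 1*(-5)))*141 - 63 = 4*141 - 63 = 564 - 63 = 501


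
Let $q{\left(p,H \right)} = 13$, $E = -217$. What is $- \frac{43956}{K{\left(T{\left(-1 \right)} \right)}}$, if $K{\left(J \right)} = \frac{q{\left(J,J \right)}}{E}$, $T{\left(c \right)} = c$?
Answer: $\frac{9538452}{13} \approx 7.3373 \cdot 10^{5}$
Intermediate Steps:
$K{\left(J \right)} = - \frac{13}{217}$ ($K{\left(J \right)} = \frac{13}{-217} = 13 \left(- \frac{1}{217}\right) = - \frac{13}{217}$)
$- \frac{43956}{K{\left(T{\left(-1 \right)} \right)}} = - \frac{43956}{- \frac{13}{217}} = \left(-43956\right) \left(- \frac{217}{13}\right) = \frac{9538452}{13}$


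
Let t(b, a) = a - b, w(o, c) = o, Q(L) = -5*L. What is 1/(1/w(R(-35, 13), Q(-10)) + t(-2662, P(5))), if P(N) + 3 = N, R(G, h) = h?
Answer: 13/34633 ≈ 0.00037536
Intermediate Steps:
P(N) = -3 + N
1/(1/w(R(-35, 13), Q(-10)) + t(-2662, P(5))) = 1/(1/13 + ((-3 + 5) - 1*(-2662))) = 1/(1/13 + (2 + 2662)) = 1/(1/13 + 2664) = 1/(34633/13) = 13/34633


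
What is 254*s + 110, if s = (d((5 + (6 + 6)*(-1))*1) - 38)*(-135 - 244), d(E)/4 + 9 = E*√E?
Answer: 7123794 + 2695448*I*√7 ≈ 7.1238e+6 + 7.1315e+6*I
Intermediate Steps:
d(E) = -36 + 4*E^(3/2) (d(E) = -36 + 4*(E*√E) = -36 + 4*E^(3/2))
s = 28046 + 10612*I*√7 (s = ((-36 + 4*((5 + (6 + 6)*(-1))*1)^(3/2)) - 38)*(-135 - 244) = ((-36 + 4*((5 + 12*(-1))*1)^(3/2)) - 38)*(-379) = ((-36 + 4*((5 - 12)*1)^(3/2)) - 38)*(-379) = ((-36 + 4*(-7*1)^(3/2)) - 38)*(-379) = ((-36 + 4*(-7)^(3/2)) - 38)*(-379) = ((-36 + 4*(-7*I*√7)) - 38)*(-379) = ((-36 - 28*I*√7) - 38)*(-379) = (-74 - 28*I*√7)*(-379) = 28046 + 10612*I*√7 ≈ 28046.0 + 28077.0*I)
254*s + 110 = 254*(28046 + 10612*I*√7) + 110 = (7123684 + 2695448*I*√7) + 110 = 7123794 + 2695448*I*√7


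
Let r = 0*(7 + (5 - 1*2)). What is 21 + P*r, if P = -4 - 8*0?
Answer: 21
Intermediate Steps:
P = -4 (P = -4 + 0 = -4)
r = 0 (r = 0*(7 + (5 - 2)) = 0*(7 + 3) = 0*10 = 0)
21 + P*r = 21 - 4*0 = 21 + 0 = 21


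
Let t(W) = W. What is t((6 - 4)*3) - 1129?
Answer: -1123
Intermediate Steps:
t((6 - 4)*3) - 1129 = (6 - 4)*3 - 1129 = 2*3 - 1129 = 6 - 1129 = -1123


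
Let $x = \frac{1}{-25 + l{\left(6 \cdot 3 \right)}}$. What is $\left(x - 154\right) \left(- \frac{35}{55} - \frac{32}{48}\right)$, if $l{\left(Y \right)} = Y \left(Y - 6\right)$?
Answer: $\frac{1264759}{6303} \approx 200.66$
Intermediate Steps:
$l{\left(Y \right)} = Y \left(-6 + Y\right)$
$x = \frac{1}{191}$ ($x = \frac{1}{-25 + 6 \cdot 3 \left(-6 + 6 \cdot 3\right)} = \frac{1}{-25 + 18 \left(-6 + 18\right)} = \frac{1}{-25 + 18 \cdot 12} = \frac{1}{-25 + 216} = \frac{1}{191} \approx 0.0052356$)
$\left(x - 154\right) \left(- \frac{35}{55} - \frac{32}{48}\right) = \left(\frac{1}{191} - 154\right) \left(- \frac{35}{55} - \frac{32}{48}\right) = - \frac{29413 \left(\left(-35\right) \frac{1}{55} - \frac{2}{3}\right)}{191} = - \frac{29413 \left(- \frac{7}{11} - \frac{2}{3}\right)}{191} = \left(- \frac{29413}{191}\right) \left(- \frac{43}{33}\right) = \frac{1264759}{6303}$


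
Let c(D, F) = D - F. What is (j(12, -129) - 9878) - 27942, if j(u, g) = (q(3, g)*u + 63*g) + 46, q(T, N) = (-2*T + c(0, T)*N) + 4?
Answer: -41281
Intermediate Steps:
q(T, N) = 4 - 2*T - N*T (q(T, N) = (-2*T + (0 - T)*N) + 4 = (-2*T + (-T)*N) + 4 = (-2*T - N*T) + 4 = 4 - 2*T - N*T)
j(u, g) = 46 + 63*g + u*(-2 - 3*g) (j(u, g) = ((4 - 2*3 - 1*g*3)*u + 63*g) + 46 = ((4 - 6 - 3*g)*u + 63*g) + 46 = ((-2 - 3*g)*u + 63*g) + 46 = (u*(-2 - 3*g) + 63*g) + 46 = (63*g + u*(-2 - 3*g)) + 46 = 46 + 63*g + u*(-2 - 3*g))
(j(12, -129) - 9878) - 27942 = ((46 + 63*(-129) - 1*12*(2 + 3*(-129))) - 9878) - 27942 = ((46 - 8127 - 1*12*(2 - 387)) - 9878) - 27942 = ((46 - 8127 - 1*12*(-385)) - 9878) - 27942 = ((46 - 8127 + 4620) - 9878) - 27942 = (-3461 - 9878) - 27942 = -13339 - 27942 = -41281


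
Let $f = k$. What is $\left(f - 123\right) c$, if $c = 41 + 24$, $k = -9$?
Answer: $-8580$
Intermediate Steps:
$c = 65$
$f = -9$
$\left(f - 123\right) c = \left(-9 - 123\right) 65 = \left(-132\right) 65 = -8580$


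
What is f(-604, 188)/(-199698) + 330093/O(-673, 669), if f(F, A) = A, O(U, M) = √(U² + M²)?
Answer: -94/99849 + 330093*√900490/900490 ≈ 347.85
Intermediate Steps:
O(U, M) = √(M² + U²)
f(-604, 188)/(-199698) + 330093/O(-673, 669) = 188/(-199698) + 330093/(√(669² + (-673)²)) = 188*(-1/199698) + 330093/(√(447561 + 452929)) = -94/99849 + 330093/(√900490) = -94/99849 + 330093*(√900490/900490) = -94/99849 + 330093*√900490/900490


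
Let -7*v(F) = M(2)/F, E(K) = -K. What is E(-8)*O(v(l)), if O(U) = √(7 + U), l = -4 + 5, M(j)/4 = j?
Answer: 8*√287/7 ≈ 19.361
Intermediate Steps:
M(j) = 4*j
l = 1
v(F) = -8/(7*F) (v(F) = -4*2/(7*F) = -8/(7*F))
E(-8)*O(v(l)) = (-1*(-8))*√(7 - 8/7/1) = 8*√(7 - 8/7*1) = 8*√(7 - 8/7) = 8*√(41/7) = 8*(√287/7) = 8*√287/7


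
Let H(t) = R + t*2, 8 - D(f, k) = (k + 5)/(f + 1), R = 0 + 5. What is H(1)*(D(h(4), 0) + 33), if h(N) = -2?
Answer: 322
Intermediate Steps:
R = 5
D(f, k) = 8 - (5 + k)/(1 + f) (D(f, k) = 8 - (k + 5)/(f + 1) = 8 - (5 + k)/(1 + f))
H(t) = 5 + 2*t (H(t) = 5 + t*2 = 5 + 2*t)
H(1)*(D(h(4), 0) + 33) = (5 + 2*1)*((3 - 1*0 + 8*(-2))/(1 - 2) + 33) = (5 + 2)*((3 + 0 - 16)/(-1) + 33) = 7*(-1*(-13) + 33) = 7*(13 + 33) = 7*46 = 322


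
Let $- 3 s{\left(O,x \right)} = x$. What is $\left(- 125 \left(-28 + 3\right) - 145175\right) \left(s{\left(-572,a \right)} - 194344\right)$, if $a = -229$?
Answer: $27595722050$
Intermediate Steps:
$s{\left(O,x \right)} = - \frac{x}{3}$
$\left(- 125 \left(-28 + 3\right) - 145175\right) \left(s{\left(-572,a \right)} - 194344\right) = \left(- 125 \left(-28 + 3\right) - 145175\right) \left(\left(- \frac{1}{3}\right) \left(-229\right) - 194344\right) = \left(\left(-125\right) \left(-25\right) - 145175\right) \left(\frac{229}{3} - 194344\right) = \left(3125 - 145175\right) \left(- \frac{582803}{3}\right) = \left(-142050\right) \left(- \frac{582803}{3}\right) = 27595722050$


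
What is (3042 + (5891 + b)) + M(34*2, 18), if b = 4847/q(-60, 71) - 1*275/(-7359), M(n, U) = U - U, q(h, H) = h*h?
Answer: 7172523281/802800 ≈ 8934.4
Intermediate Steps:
q(h, H) = h²
M(n, U) = 0
b = 1110881/802800 (b = 4847/((-60)²) - 1*275/(-7359) = 4847/3600 - 275*(-1/7359) = 4847*(1/3600) + 25/669 = 4847/3600 + 25/669 = 1110881/802800 ≈ 1.3838)
(3042 + (5891 + b)) + M(34*2, 18) = (3042 + (5891 + 1110881/802800)) + 0 = (3042 + 4730405681/802800) + 0 = 7172523281/802800 + 0 = 7172523281/802800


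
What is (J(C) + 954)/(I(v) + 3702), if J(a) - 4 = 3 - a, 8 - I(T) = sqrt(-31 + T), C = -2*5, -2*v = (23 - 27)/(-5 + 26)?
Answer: 75650610/289046749 + 971*I*sqrt(13629)/289046749 ≈ 0.26172 + 0.00039218*I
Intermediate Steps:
v = 2/21 (v = -(23 - 27)/(2*(-5 + 26)) = -(-2)/21 = -1/2*(-4/21) = 2/21 ≈ 0.095238)
C = -10
I(T) = 8 - sqrt(-31 + T)
J(a) = 7 - a (J(a) = 4 + (3 - a) = 7 - a)
(J(C) + 954)/(I(v) + 3702) = ((7 - 1*(-10)) + 954)/((8 - sqrt(-31 + 2/21)) + 3702) = ((7 + 10) + 954)/((8 - sqrt(-649/21)) + 3702) = (17 + 954)/((8 - I*sqrt(13629)/21) + 3702) = 971/((8 - I*sqrt(13629)/21) + 3702) = 971/(3710 - I*sqrt(13629)/21)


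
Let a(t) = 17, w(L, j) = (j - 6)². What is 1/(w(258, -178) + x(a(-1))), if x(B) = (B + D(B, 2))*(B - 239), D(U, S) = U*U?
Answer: -1/34076 ≈ -2.9346e-5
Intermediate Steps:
w(L, j) = (-6 + j)²
D(U, S) = U²
x(B) = (-239 + B)*(B + B²) (x(B) = (B + B²)*(B - 239) = (B + B²)*(-239 + B) = (-239 + B)*(B + B²))
1/(w(258, -178) + x(a(-1))) = 1/((-6 - 178)² + 17*(-239 + 17² - 238*17)) = 1/((-184)² + 17*(-239 + 289 - 4046)) = 1/(33856 + 17*(-3996)) = 1/(33856 - 67932) = 1/(-34076) = -1/34076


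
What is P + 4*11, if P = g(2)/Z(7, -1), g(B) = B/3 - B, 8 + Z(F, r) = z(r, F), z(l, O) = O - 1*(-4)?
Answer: 392/9 ≈ 43.556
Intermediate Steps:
z(l, O) = 4 + O (z(l, O) = O + 4 = 4 + O)
Z(F, r) = -4 + F (Z(F, r) = -8 + (4 + F) = -4 + F)
g(B) = -2*B/3 (g(B) = B*(⅓) - B = B/3 - B = -2*B/3)
P = -4/9 (P = (-⅔*2)/(-4 + 7) = -4/3/3 = -4/3*⅓ = -4/9 ≈ -0.44444)
P + 4*11 = -4/9 + 4*11 = -4/9 + 44 = 392/9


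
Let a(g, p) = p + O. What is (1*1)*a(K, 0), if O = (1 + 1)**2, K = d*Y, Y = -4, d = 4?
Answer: 4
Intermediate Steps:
K = -16 (K = 4*(-4) = -16)
O = 4 (O = 2**2 = 4)
a(g, p) = 4 + p (a(g, p) = p + 4 = 4 + p)
(1*1)*a(K, 0) = (1*1)*(4 + 0) = 1*4 = 4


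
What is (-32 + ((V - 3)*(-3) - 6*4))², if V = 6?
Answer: 4225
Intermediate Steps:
(-32 + ((V - 3)*(-3) - 6*4))² = (-32 + ((6 - 3)*(-3) - 6*4))² = (-32 + (3*(-3) - 24))² = (-32 + (-9 - 24))² = (-32 - 33)² = (-65)² = 4225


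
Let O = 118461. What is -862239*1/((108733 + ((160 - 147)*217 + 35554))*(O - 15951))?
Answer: -287413/5026680360 ≈ -5.7178e-5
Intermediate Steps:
-862239*1/((108733 + ((160 - 147)*217 + 35554))*(O - 15951)) = -862239*1/((108733 + ((160 - 147)*217 + 35554))*(118461 - 15951)) = -862239*1/(102510*(108733 + (13*217 + 35554))) = -862239*1/(102510*(108733 + (2821 + 35554))) = -862239*1/(102510*(108733 + 38375)) = -862239/(102510*147108) = -862239/15080041080 = -862239*1/15080041080 = -287413/5026680360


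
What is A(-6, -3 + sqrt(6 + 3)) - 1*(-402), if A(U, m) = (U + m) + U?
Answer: 390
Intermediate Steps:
A(U, m) = m + 2*U
A(-6, -3 + sqrt(6 + 3)) - 1*(-402) = ((-3 + sqrt(6 + 3)) + 2*(-6)) - 1*(-402) = ((-3 + sqrt(9)) - 12) + 402 = ((-3 + 3) - 12) + 402 = (0 - 12) + 402 = -12 + 402 = 390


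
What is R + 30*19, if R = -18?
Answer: 552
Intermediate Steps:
R + 30*19 = -18 + 30*19 = -18 + 570 = 552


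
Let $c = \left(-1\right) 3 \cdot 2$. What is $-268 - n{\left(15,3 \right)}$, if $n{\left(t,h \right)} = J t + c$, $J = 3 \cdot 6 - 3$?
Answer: $-487$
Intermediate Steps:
$c = -6$ ($c = \left(-3\right) 2 = -6$)
$J = 15$ ($J = 18 - 3 = 15$)
$n{\left(t,h \right)} = -6 + 15 t$ ($n{\left(t,h \right)} = 15 t - 6 = -6 + 15 t$)
$-268 - n{\left(15,3 \right)} = -268 - \left(-6 + 15 \cdot 15\right) = -268 - \left(-6 + 225\right) = -268 - 219 = -487$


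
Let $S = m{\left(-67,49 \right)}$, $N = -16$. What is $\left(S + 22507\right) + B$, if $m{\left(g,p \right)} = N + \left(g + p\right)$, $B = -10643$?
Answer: $11830$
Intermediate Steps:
$m{\left(g,p \right)} = -16 + g + p$ ($m{\left(g,p \right)} = -16 + \left(g + p\right) = -16 + g + p$)
$S = -34$ ($S = -16 - 67 + 49 = -34$)
$\left(S + 22507\right) + B = \left(-34 + 22507\right) - 10643 = 22473 - 10643 = 11830$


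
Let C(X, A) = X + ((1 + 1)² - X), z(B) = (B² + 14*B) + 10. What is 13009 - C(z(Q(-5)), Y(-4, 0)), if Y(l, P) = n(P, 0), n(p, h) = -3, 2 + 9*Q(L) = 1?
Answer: 13005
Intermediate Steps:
Q(L) = -⅑ (Q(L) = -2/9 + (⅑)*1 = -2/9 + ⅑ = -⅑)
Y(l, P) = -3
z(B) = 10 + B² + 14*B
C(X, A) = 4 (C(X, A) = X + (2² - X) = X + (4 - X) = 4)
13009 - C(z(Q(-5)), Y(-4, 0)) = 13009 - 1*4 = 13009 - 4 = 13005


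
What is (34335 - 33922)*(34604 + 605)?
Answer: 14541317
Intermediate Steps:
(34335 - 33922)*(34604 + 605) = 413*35209 = 14541317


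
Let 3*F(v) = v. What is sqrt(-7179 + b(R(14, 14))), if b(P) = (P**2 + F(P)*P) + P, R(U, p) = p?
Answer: I*sqrt(62133)/3 ≈ 83.088*I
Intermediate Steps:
F(v) = v/3
b(P) = P + 4*P**2/3 (b(P) = (P**2 + (P/3)*P) + P = (P**2 + P**2/3) + P = 4*P**2/3 + P = P + 4*P**2/3)
sqrt(-7179 + b(R(14, 14))) = sqrt(-7179 + (1/3)*14*(3 + 4*14)) = sqrt(-7179 + (1/3)*14*(3 + 56)) = sqrt(-7179 + (1/3)*14*59) = sqrt(-7179 + 826/3) = sqrt(-20711/3) = I*sqrt(62133)/3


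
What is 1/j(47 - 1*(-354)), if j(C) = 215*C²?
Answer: 1/34572215 ≈ 2.8925e-8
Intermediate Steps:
1/j(47 - 1*(-354)) = 1/(215*(47 - 1*(-354))²) = 1/(215*(47 + 354)²) = 1/(215*401²) = 1/(215*160801) = 1/34572215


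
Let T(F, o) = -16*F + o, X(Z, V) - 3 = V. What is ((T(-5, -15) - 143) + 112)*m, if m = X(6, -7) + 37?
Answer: 1122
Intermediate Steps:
X(Z, V) = 3 + V
T(F, o) = o - 16*F
m = 33 (m = (3 - 7) + 37 = -4 + 37 = 33)
((T(-5, -15) - 143) + 112)*m = (((-15 - 16*(-5)) - 143) + 112)*33 = (((-15 + 80) - 143) + 112)*33 = ((65 - 143) + 112)*33 = (-78 + 112)*33 = 34*33 = 1122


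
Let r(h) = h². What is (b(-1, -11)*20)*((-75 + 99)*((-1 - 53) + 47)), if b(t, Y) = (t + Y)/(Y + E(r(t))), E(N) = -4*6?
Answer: -1152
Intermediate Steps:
E(N) = -24
b(t, Y) = (Y + t)/(-24 + Y) (b(t, Y) = (t + Y)/(Y - 24) = (Y + t)/(-24 + Y))
(b(-1, -11)*20)*((-75 + 99)*((-1 - 53) + 47)) = (((-11 - 1)/(-24 - 11))*20)*((-75 + 99)*((-1 - 53) + 47)) = ((-12/(-35))*20)*(24*(-54 + 47)) = (-1/35*(-12)*20)*(24*(-7)) = ((12/35)*20)*(-168) = (48/7)*(-168) = -1152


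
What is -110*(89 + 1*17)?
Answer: -11660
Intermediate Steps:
-110*(89 + 1*17) = -110*(89 + 17) = -110*106 = -11660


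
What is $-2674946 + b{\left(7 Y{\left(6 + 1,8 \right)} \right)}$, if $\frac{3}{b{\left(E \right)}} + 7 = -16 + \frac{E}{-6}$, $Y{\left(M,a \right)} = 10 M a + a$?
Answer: $- \frac{5502363931}{2057} \approx -2.6749 \cdot 10^{6}$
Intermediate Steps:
$Y{\left(M,a \right)} = a + 10 M a$ ($Y{\left(M,a \right)} = 10 M a + a = a + 10 M a$)
$b{\left(E \right)} = \frac{3}{-23 - \frac{E}{6}}$ ($b{\left(E \right)} = \frac{3}{-7 + \left(-16 + \frac{E}{-6}\right)} = \frac{3}{-7 - \left(16 + \frac{E}{6}\right)} = \frac{3}{-23 - \frac{E}{6}}$)
$-2674946 + b{\left(7 Y{\left(6 + 1,8 \right)} \right)} = -2674946 - \frac{18}{138 + 7 \cdot 8 \left(1 + 10 \left(6 + 1\right)\right)} = -2674946 - \frac{18}{138 + 7 \cdot 8 \left(1 + 10 \cdot 7\right)} = -2674946 - \frac{18}{138 + 7 \cdot 8 \left(1 + 70\right)} = -2674946 - \frac{18}{138 + 7 \cdot 8 \cdot 71} = -2674946 - \frac{18}{138 + 7 \cdot 568} = -2674946 - \frac{18}{138 + 3976} = -2674946 - \frac{18}{4114} = -2674946 - \frac{9}{2057} = - \frac{5502363931}{2057}$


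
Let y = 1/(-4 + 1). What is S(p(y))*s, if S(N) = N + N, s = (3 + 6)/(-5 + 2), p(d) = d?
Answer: 2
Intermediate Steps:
y = -⅓ (y = 1/(-3) = -⅓ ≈ -0.33333)
s = -3 (s = 9/(-3) = 9*(-⅓) = -3)
S(N) = 2*N
S(p(y))*s = (2*(-⅓))*(-3) = -⅔*(-3) = 2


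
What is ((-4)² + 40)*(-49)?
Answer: -2744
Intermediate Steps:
((-4)² + 40)*(-49) = (16 + 40)*(-49) = 56*(-49) = -2744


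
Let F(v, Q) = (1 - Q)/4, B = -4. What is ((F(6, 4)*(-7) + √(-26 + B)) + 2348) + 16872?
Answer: 76901/4 + I*√30 ≈ 19225.0 + 5.4772*I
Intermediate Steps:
F(v, Q) = ¼ - Q/4 (F(v, Q) = (1 - Q)*(¼) = ¼ - Q/4)
((F(6, 4)*(-7) + √(-26 + B)) + 2348) + 16872 = (((¼ - ¼*4)*(-7) + √(-26 - 4)) + 2348) + 16872 = (((¼ - 1)*(-7) + √(-30)) + 2348) + 16872 = ((-¾*(-7) + I*√30) + 2348) + 16872 = ((21/4 + I*√30) + 2348) + 16872 = (9413/4 + I*√30) + 16872 = 76901/4 + I*√30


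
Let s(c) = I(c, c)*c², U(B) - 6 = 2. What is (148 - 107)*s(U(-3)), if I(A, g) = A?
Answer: 20992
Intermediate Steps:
U(B) = 8 (U(B) = 6 + 2 = 8)
s(c) = c³ (s(c) = c*c² = c³)
(148 - 107)*s(U(-3)) = (148 - 107)*8³ = 41*512 = 20992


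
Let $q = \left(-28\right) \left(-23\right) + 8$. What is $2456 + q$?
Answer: $3108$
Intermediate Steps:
$q = 652$ ($q = 644 + 8 = 652$)
$2456 + q = 2456 + 652 = 3108$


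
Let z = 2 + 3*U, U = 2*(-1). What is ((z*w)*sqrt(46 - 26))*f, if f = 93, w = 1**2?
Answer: -744*sqrt(5) ≈ -1663.6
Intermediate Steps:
w = 1
U = -2
z = -4 (z = 2 + 3*(-2) = 2 - 6 = -4)
((z*w)*sqrt(46 - 26))*f = ((-4*1)*sqrt(46 - 26))*93 = -8*sqrt(5)*93 = -744*sqrt(5)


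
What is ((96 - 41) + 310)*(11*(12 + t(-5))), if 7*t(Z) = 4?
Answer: 353320/7 ≈ 50474.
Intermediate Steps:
t(Z) = 4/7 (t(Z) = (1/7)*4 = 4/7)
((96 - 41) + 310)*(11*(12 + t(-5))) = ((96 - 41) + 310)*(11*(12 + 4/7)) = (55 + 310)*(11*(88/7)) = 365*(968/7) = 353320/7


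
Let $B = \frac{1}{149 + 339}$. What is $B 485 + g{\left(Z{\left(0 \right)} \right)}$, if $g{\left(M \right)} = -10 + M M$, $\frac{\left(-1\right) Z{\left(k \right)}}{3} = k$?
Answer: $- \frac{4395}{488} \approx -9.0061$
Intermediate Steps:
$Z{\left(k \right)} = - 3 k$
$g{\left(M \right)} = -10 + M^{2}$
$B = \frac{1}{488} \approx 0.0020492$
$B 485 + g{\left(Z{\left(0 \right)} \right)} = \frac{1}{488} \cdot 485 - \left(10 - \left(\left(-3\right) 0\right)^{2}\right) = \frac{485}{488} - \left(10 - 0^{2}\right) = \frac{485}{488} + \left(-10 + 0\right) = \frac{485}{488} - 10 = - \frac{4395}{488}$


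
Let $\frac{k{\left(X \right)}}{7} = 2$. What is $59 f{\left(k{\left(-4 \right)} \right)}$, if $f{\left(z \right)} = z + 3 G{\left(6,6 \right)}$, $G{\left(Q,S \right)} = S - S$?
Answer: $826$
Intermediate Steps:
$k{\left(X \right)} = 14$ ($k{\left(X \right)} = 7 \cdot 2 = 14$)
$G{\left(Q,S \right)} = 0$
$f{\left(z \right)} = z$ ($f{\left(z \right)} = z + 3 \cdot 0 = z + 0 = z$)
$59 f{\left(k{\left(-4 \right)} \right)} = 59 \cdot 14 = 826$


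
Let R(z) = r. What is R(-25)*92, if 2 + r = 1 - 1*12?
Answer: -1196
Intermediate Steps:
r = -13 (r = -2 + (1 - 1*12) = -2 + (1 - 12) = -2 - 11 = -13)
R(z) = -13
R(-25)*92 = -13*92 = -1196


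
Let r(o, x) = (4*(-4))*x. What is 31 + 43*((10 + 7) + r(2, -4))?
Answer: 3514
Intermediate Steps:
r(o, x) = -16*x
31 + 43*((10 + 7) + r(2, -4)) = 31 + 43*((10 + 7) - 16*(-4)) = 31 + 43*(17 + 64) = 31 + 43*81 = 31 + 3483 = 3514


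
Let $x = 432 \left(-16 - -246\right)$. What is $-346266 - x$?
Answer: $-445626$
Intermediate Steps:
$x = 99360$ ($x = 432 \left(-16 + 246\right) = 432 \cdot 230 = 99360$)
$-346266 - x = -346266 - 99360 = -445626$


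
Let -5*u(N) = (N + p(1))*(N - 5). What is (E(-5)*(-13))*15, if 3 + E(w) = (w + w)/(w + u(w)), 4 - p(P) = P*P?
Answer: 1105/3 ≈ 368.33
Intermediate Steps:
p(P) = 4 - P**2 (p(P) = 4 - P*P = 4 - P**2)
u(N) = -(-5 + N)*(3 + N)/5 (u(N) = -(N + (4 - 1*1**2))*(N - 5)/5 = -(N + (4 - 1*1))*(-5 + N)/5 = -(N + (4 - 1))*(-5 + N)/5 = -(N + 3)*(-5 + N)/5 = -(3 + N)*(-5 + N)/5 = -(-5 + N)*(3 + N)/5)
E(w) = -3 + 2*w/(3 - w**2/5 + 7*w/5) (E(w) = -3 + (w + w)/(w + (3 - w**2/5 + 2*w/5)) = -3 + (2*w)/(3 - w**2/5 + 7*w/5) = -3 + 2*w/(3 - w**2/5 + 7*w/5))
(E(-5)*(-13))*15 = (((45 - 3*(-5)**2 + 11*(-5))/(-15 + (-5)**2 - 7*(-5)))*(-13))*15 = (((45 - 3*25 - 55)/(-15 + 25 + 35))*(-13))*15 = (((45 - 75 - 55)/45)*(-13))*15 = (((1/45)*(-85))*(-13))*15 = -17/9*(-13)*15 = (221/9)*15 = 1105/3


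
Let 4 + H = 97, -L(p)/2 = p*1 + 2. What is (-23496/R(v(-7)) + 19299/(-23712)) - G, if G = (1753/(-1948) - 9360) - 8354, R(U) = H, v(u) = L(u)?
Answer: 2083615903663/119326688 ≈ 17461.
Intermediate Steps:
L(p) = -4 - 2*p (L(p) = -2*(p*1 + 2) = -2*(p + 2) = -2*(2 + p) = -4 - 2*p)
v(u) = -4 - 2*u
H = 93 (H = -4 + 97 = 93)
R(U) = 93
G = -34508625/1948 (G = (1753*(-1/1948) - 9360) - 8354 = (-1753/1948 - 9360) - 8354 = -18235033/1948 - 8354 = -34508625/1948 ≈ -17715.)
(-23496/R(v(-7)) + 19299/(-23712)) - G = (-23496/93 + 19299/(-23712)) - 1*(-34508625/1948) = (-23496*1/93 + 19299*(-1/23712)) + 34508625/1948 = (-7832/31 - 6433/7904) + 34508625/1948 = -62103551/245024 + 34508625/1948 = 2083615903663/119326688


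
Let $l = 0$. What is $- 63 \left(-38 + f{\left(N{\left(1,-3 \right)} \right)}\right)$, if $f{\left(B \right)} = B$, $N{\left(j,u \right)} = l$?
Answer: $2394$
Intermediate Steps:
$N{\left(j,u \right)} = 0$
$- 63 \left(-38 + f{\left(N{\left(1,-3 \right)} \right)}\right) = - 63 \left(-38 + 0\right) = \left(-63\right) \left(-38\right) = 2394$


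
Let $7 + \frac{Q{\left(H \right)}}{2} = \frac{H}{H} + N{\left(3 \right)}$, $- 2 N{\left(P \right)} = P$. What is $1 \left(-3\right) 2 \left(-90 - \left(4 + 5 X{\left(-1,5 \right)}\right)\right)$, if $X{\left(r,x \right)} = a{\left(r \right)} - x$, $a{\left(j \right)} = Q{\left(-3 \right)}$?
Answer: $-36$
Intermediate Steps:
$N{\left(P \right)} = - \frac{P}{2}$
$Q{\left(H \right)} = -15$ ($Q{\left(H \right)} = -14 + 2 \left(\frac{H}{H} - \frac{3}{2}\right) = -14 + 2 \left(1 - \frac{3}{2}\right) = -14 + 2 \left(- \frac{1}{2}\right) = -14 - 1 = -15$)
$a{\left(j \right)} = -15$
$X{\left(r,x \right)} = -15 - x$
$1 \left(-3\right) 2 \left(-90 - \left(4 + 5 X{\left(-1,5 \right)}\right)\right) = 1 \left(-3\right) 2 \left(-90 - \left(4 + 5 \left(-15 - 5\right)\right)\right) = \left(-3\right) 2 \left(-90 - \left(4 + 5 \left(-15 - 5\right)\right)\right) = - 6 \left(-90 - -96\right) = - 6 \left(-90 + \left(100 - 4\right)\right) = - 6 \left(-90 + 96\right) = \left(-6\right) 6 = -36$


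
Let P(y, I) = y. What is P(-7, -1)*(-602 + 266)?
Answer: 2352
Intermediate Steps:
P(-7, -1)*(-602 + 266) = -7*(-602 + 266) = -7*(-336) = 2352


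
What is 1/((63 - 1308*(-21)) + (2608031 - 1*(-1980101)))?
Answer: 1/4615663 ≈ 2.1665e-7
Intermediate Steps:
1/((63 - 1308*(-21)) + (2608031 - 1*(-1980101))) = 1/((63 + 27468) + (2608031 + 1980101)) = 1/(27531 + 4588132) = 1/4615663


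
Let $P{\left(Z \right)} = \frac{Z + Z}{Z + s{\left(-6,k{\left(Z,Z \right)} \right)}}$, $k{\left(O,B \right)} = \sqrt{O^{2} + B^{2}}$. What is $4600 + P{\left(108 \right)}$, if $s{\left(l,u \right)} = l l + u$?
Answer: $4588 + 9 \sqrt{2} \approx 4600.7$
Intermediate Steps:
$k{\left(O,B \right)} = \sqrt{B^{2} + O^{2}}$
$s{\left(l,u \right)} = u + l^{2}$ ($s{\left(l,u \right)} = l^{2} + u = u + l^{2}$)
$P{\left(Z \right)} = \frac{2 Z}{36 + Z + \sqrt{2} \sqrt{Z^{2}}}$ ($P{\left(Z \right)} = \frac{Z + Z}{Z + \left(\sqrt{Z^{2} + Z^{2}} + \left(-6\right)^{2}\right)} = \frac{2 Z}{Z + \left(\sqrt{2 Z^{2}} + 36\right)} = \frac{2 Z}{Z + \left(\sqrt{2} \sqrt{Z^{2}} + 36\right)} = \frac{2 Z}{Z + \left(36 + \sqrt{2} \sqrt{Z^{2}}\right)} = \frac{2 Z}{36 + Z + \sqrt{2} \sqrt{Z^{2}}}$)
$4600 + P{\left(108 \right)} = 4600 + 2 \cdot 108 \frac{1}{36 + 108 + \sqrt{2} \sqrt{108^{2}}} = 4600 + 2 \cdot 108 \frac{1}{36 + 108 + \sqrt{2} \sqrt{11664}} = 4600 + 2 \cdot 108 \frac{1}{36 + 108 + \sqrt{2} \cdot 108} = 4600 + 2 \cdot 108 \frac{1}{36 + 108 + 108 \sqrt{2}} = 4600 + 2 \cdot 108 \frac{1}{144 + 108 \sqrt{2}} = 4600 + \frac{216}{144 + 108 \sqrt{2}}$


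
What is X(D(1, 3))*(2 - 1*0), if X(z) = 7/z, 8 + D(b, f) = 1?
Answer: -2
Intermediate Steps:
D(b, f) = -7 (D(b, f) = -8 + 1 = -7)
X(D(1, 3))*(2 - 1*0) = (7/(-7))*(2 - 1*0) = (7*(-⅐))*(2 + 0) = -1*2 = -2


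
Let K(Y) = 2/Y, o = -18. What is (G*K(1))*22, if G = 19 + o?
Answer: 44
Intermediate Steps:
G = 1 (G = 19 - 18 = 1)
(G*K(1))*22 = (1*(2/1))*22 = (1*(2*1))*22 = (1*2)*22 = 2*22 = 44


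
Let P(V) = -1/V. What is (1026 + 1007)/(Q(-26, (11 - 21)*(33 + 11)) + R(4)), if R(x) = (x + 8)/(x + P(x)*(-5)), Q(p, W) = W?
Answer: -14231/3064 ≈ -4.6446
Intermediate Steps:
R(x) = (8 + x)/(x + 5/x) (R(x) = (x + 8)/(x - 1/x*(-5)) = (8 + x)/(x + 5/x))
(1026 + 1007)/(Q(-26, (11 - 21)*(33 + 11)) + R(4)) = (1026 + 1007)/((11 - 21)*(33 + 11) + 4*(8 + 4)/(5 + 4²)) = 2033/(-10*44 + 4*12/(5 + 16)) = 2033/(-440 + 4*12/21) = 2033/(-440 + 4*(1/21)*12) = 2033/(-440 + 16/7) = 2033/(-3064/7) = 2033*(-7/3064) = -14231/3064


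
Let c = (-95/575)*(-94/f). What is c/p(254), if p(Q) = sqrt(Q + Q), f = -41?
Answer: -893*sqrt(127)/598805 ≈ -0.016806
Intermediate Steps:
p(Q) = sqrt(2)*sqrt(Q) (p(Q) = sqrt(2*Q) = sqrt(2)*sqrt(Q))
c = -1786/4715 (c = (-95/575)*(-94/(-41)) = (-95*1/575)*(-94*(-1/41)) = -19/115*94/41 = -1786/4715 ≈ -0.37879)
c/p(254) = -1786*sqrt(127)/254/4715 = -893*sqrt(127)/598805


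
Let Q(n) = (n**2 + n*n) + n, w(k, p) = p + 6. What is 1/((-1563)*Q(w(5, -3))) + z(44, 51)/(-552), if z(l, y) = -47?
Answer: 514043/6039432 ≈ 0.085114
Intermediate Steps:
w(k, p) = 6 + p
Q(n) = n + 2*n**2 (Q(n) = (n**2 + n**2) + n = 2*n**2 + n = n + 2*n**2)
1/((-1563)*Q(w(5, -3))) + z(44, 51)/(-552) = 1/((-1563)*(((6 - 3)*(1 + 2*(6 - 3))))) - 47/(-552) = -1/(3*(1 + 2*3))/1563 - 47*(-1/552) = -1/(3*(1 + 6))/1563 + 47/552 = -1/(1563*(3*7)) + 47/552 = -1/1563/21 + 47/552 = -1/1563*1/21 + 47/552 = -1/32823 + 47/552 = 514043/6039432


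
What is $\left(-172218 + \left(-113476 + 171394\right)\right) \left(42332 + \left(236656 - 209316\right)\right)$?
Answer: $-7963509600$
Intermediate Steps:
$\left(-172218 + \left(-113476 + 171394\right)\right) \left(42332 + \left(236656 - 209316\right)\right) = \left(-172218 + 57918\right) \left(42332 + 27340\right) = \left(-114300\right) 69672 = -7963509600$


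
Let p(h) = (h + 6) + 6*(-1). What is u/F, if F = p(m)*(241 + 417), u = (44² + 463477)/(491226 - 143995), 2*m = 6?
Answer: 465413/685433994 ≈ 0.00067900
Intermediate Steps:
m = 3 (m = (½)*6 = 3)
p(h) = h (p(h) = (6 + h) - 6 = h)
u = 465413/347231 (u = (1936 + 463477)/347231 = 465413*(1/347231) = 465413/347231 ≈ 1.3404)
F = 1974 (F = 3*(241 + 417) = 3*658 = 1974)
u/F = (465413/347231)/1974 = (465413/347231)*(1/1974) = 465413/685433994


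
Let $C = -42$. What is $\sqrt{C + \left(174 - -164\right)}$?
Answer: $2 \sqrt{74} \approx 17.205$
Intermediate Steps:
$\sqrt{C + \left(174 - -164\right)} = \sqrt{-42 + \left(174 - -164\right)} = \sqrt{-42 + \left(174 + 164\right)} = \sqrt{-42 + 338} = \sqrt{296} = 2 \sqrt{74}$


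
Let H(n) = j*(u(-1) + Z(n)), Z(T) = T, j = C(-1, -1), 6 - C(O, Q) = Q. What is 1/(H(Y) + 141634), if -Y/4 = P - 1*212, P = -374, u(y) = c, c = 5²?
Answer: 1/158217 ≈ 6.3204e-6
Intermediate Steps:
C(O, Q) = 6 - Q
c = 25
j = 7 (j = 6 - 1*(-1) = 6 + 1 = 7)
u(y) = 25
Y = 2344 (Y = -4*(-374 - 1*212) = -4*(-374 - 212) = -4*(-586) = 2344)
H(n) = 175 + 7*n (H(n) = 7*(25 + n) = 175 + 7*n)
1/(H(Y) + 141634) = 1/((175 + 7*2344) + 141634) = 1/((175 + 16408) + 141634) = 1/(16583 + 141634) = 1/158217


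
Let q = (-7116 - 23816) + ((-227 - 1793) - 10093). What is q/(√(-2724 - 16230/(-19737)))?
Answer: 129135*I*√13096439566/17915786 ≈ 824.87*I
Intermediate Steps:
q = -43045 (q = -30932 + (-2020 - 10093) = -30932 - 12113 = -43045)
q/(√(-2724 - 16230/(-19737))) = -43045/√(-2724 - 16230/(-19737)) = -43045/√(-2724 - 16230*(-1/19737)) = -43045/√(-2724 + 5410/6579) = -43045*(-3*I*√13096439566/17915786) = -(-129135)*I*√13096439566/17915786 = 129135*I*√13096439566/17915786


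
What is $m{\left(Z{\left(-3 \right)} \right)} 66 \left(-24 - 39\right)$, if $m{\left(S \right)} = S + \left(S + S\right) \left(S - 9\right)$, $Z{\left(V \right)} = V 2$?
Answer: $-723492$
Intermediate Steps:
$Z{\left(V \right)} = 2 V$
$m{\left(S \right)} = S + 2 S \left(-9 + S\right)$
$m{\left(Z{\left(-3 \right)} \right)} 66 \left(-24 - 39\right) = 2 \left(-3\right) \left(-17 + 2 \cdot 2 \left(-3\right)\right) 66 \left(-24 - 39\right) = - 6 \left(-17 + 2 \left(-6\right)\right) 66 \left(-24 - 39\right) = - 6 \left(-17 - 12\right) 66 \left(-63\right) = \left(-6\right) \left(-29\right) 66 \left(-63\right) = 174 \cdot 66 \left(-63\right) = 11484 \left(-63\right) = -723492$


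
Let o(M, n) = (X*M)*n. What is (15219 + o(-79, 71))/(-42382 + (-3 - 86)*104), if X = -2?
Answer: -26437/51638 ≈ -0.51197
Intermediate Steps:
o(M, n) = -2*M*n (o(M, n) = (-2*M)*n = -2*M*n)
(15219 + o(-79, 71))/(-42382 + (-3 - 86)*104) = (15219 - 2*(-79)*71)/(-42382 + (-3 - 86)*104) = (15219 + 11218)/(-42382 - 89*104) = 26437/(-42382 - 9256) = 26437/(-51638) = 26437*(-1/51638) = -26437/51638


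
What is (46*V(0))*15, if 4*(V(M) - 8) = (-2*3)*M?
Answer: 5520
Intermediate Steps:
V(M) = 8 - 3*M/2 (V(M) = 8 + ((-2*3)*M)/4 = 8 + (-6*M)/4 = 8 - 3*M/2)
(46*V(0))*15 = (46*(8 - 3/2*0))*15 = (46*(8 + 0))*15 = (46*8)*15 = 368*15 = 5520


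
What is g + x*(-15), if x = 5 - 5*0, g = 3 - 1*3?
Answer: -75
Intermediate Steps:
g = 0 (g = 3 - 3 = 0)
x = 5 (x = 5 + 0 = 5)
g + x*(-15) = 0 + 5*(-15) = 0 - 75 = -75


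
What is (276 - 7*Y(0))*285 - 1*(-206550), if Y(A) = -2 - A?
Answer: 289200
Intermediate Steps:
(276 - 7*Y(0))*285 - 1*(-206550) = (276 - 7*(-2 - 1*0))*285 - 1*(-206550) = (276 - 7*(-2 + 0))*285 + 206550 = (276 - 7*(-2))*285 + 206550 = (276 + 14)*285 + 206550 = 290*285 + 206550 = 82650 + 206550 = 289200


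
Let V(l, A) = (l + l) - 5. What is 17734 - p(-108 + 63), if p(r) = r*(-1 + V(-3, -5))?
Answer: 17194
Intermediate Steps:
V(l, A) = -5 + 2*l (V(l, A) = 2*l - 5 = -5 + 2*l)
p(r) = -12*r (p(r) = r*(-1 + (-5 + 2*(-3))) = r*(-1 + (-5 - 6)) = r*(-1 - 11) = r*(-12) = -12*r)
17734 - p(-108 + 63) = 17734 - (-12)*(-108 + 63) = 17734 - (-12)*(-45) = 17734 - 1*540 = 17734 - 540 = 17194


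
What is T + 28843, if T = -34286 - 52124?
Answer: -57567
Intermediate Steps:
T = -86410
T + 28843 = -86410 + 28843 = -57567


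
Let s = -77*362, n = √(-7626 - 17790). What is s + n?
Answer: -27874 + 6*I*√706 ≈ -27874.0 + 159.42*I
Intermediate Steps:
n = 6*I*√706 (n = √(-25416) = 6*I*√706 ≈ 159.42*I)
s = -27874
s + n = -27874 + 6*I*√706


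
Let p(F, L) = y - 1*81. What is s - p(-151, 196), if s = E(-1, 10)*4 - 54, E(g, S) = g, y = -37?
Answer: 60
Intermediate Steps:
p(F, L) = -118 (p(F, L) = -37 - 1*81 = -37 - 81 = -118)
s = -58 (s = -1*4 - 54 = -4 - 54 = -58)
s - p(-151, 196) = -58 - 1*(-118) = -58 + 118 = 60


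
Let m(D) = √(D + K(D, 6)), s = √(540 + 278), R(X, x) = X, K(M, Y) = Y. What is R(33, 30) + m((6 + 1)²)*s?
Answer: 33 + √44990 ≈ 245.11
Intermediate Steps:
s = √818 ≈ 28.601
m(D) = √(6 + D) (m(D) = √(D + 6) = √(6 + D))
R(33, 30) + m((6 + 1)²)*s = 33 + √(6 + (6 + 1)²)*√818 = 33 + √(6 + 7²)*√818 = 33 + √(6 + 49)*√818 = 33 + √55*√818 = 33 + √44990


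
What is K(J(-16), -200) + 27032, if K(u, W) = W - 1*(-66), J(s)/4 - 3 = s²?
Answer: 26898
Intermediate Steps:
J(s) = 12 + 4*s²
K(u, W) = 66 + W (K(u, W) = W + 66 = 66 + W)
K(J(-16), -200) + 27032 = (66 - 200) + 27032 = -134 + 27032 = 26898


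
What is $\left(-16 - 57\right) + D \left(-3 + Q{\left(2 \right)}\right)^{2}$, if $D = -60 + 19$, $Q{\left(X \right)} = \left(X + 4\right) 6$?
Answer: $-44722$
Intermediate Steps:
$Q{\left(X \right)} = 24 + 6 X$ ($Q{\left(X \right)} = \left(4 + X\right) 6 = 24 + 6 X$)
$D = -41$
$\left(-16 - 57\right) + D \left(-3 + Q{\left(2 \right)}\right)^{2} = \left(-16 - 57\right) - 41 \left(-3 + \left(24 + 6 \cdot 2\right)\right)^{2} = \left(-16 - 57\right) - 41 \left(-3 + \left(24 + 12\right)\right)^{2} = -73 - 41 \left(-3 + 36\right)^{2} = -73 - 41 \cdot 33^{2} = -73 - 44649 = -44722$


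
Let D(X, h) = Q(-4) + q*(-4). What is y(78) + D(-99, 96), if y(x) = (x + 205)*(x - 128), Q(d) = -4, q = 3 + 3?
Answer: -14178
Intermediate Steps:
q = 6
y(x) = (-128 + x)*(205 + x) (y(x) = (205 + x)*(-128 + x) = (-128 + x)*(205 + x))
D(X, h) = -28 (D(X, h) = -4 + 6*(-4) = -4 - 24 = -28)
y(78) + D(-99, 96) = (-26240 + 78² + 77*78) - 28 = (-26240 + 6084 + 6006) - 28 = -14150 - 28 = -14178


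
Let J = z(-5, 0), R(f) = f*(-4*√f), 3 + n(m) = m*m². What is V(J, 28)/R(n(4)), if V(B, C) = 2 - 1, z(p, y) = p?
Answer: -√61/14884 ≈ -0.00052474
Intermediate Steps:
n(m) = -3 + m³ (n(m) = -3 + m*m² = -3 + m³)
R(f) = -4*f^(3/2)
J = -5
V(B, C) = 1
V(J, 28)/R(n(4)) = 1/(-4*(-3 + 4³)^(3/2)) = 1/(-4*(-3 + 64)^(3/2)) = 1/(-244*√61) = 1*(-√61/14884) = -√61/14884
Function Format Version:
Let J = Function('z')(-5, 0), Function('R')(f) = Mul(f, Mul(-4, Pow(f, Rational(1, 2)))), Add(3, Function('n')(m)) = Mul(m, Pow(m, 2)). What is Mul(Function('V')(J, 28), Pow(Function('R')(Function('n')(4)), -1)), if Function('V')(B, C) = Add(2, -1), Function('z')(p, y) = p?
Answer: Mul(Rational(-1, 14884), Pow(61, Rational(1, 2))) ≈ -0.00052474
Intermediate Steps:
Function('n')(m) = Add(-3, Pow(m, 3)) (Function('n')(m) = Add(-3, Mul(m, Pow(m, 2))) = Add(-3, Pow(m, 3)))
Function('R')(f) = Mul(-4, Pow(f, Rational(3, 2)))
J = -5
Function('V')(B, C) = 1
Mul(Function('V')(J, 28), Pow(Function('R')(Function('n')(4)), -1)) = Mul(1, Pow(Mul(-4, Pow(Add(-3, Pow(4, 3)), Rational(3, 2))), -1)) = Mul(1, Pow(Mul(-4, Pow(Add(-3, 64), Rational(3, 2))), -1)) = Mul(1, Pow(Mul(-4, Pow(61, Rational(3, 2))), -1)) = Mul(1, Pow(Mul(-4, Mul(61, Pow(61, Rational(1, 2)))), -1)) = Mul(1, Pow(Mul(-244, Pow(61, Rational(1, 2))), -1)) = Mul(1, Mul(Rational(-1, 14884), Pow(61, Rational(1, 2)))) = Mul(Rational(-1, 14884), Pow(61, Rational(1, 2)))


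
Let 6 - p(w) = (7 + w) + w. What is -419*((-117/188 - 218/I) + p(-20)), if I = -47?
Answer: -3388453/188 ≈ -18024.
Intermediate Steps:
p(w) = -1 - 2*w (p(w) = 6 - ((7 + w) + w) = 6 - (7 + 2*w) = 6 + (-7 - 2*w) = -1 - 2*w)
-419*((-117/188 - 218/I) + p(-20)) = -419*((-117/188 - 218/(-47)) + (-1 - 2*(-20))) = -419*((-117*1/188 - 218*(-1/47)) + (-1 + 40)) = -419*((-117/188 + 218/47) + 39) = -419*(755/188 + 39) = -419*8087/188 = -3388453/188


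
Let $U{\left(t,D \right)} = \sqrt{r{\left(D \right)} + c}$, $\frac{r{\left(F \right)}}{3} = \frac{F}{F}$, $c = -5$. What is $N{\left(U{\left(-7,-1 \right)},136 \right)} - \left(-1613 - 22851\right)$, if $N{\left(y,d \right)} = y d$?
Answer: $24464 + 136 i \sqrt{2} \approx 24464.0 + 192.33 i$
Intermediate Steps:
$r{\left(F \right)} = 3$ ($r{\left(F \right)} = 3 \frac{F}{F} = 3 \cdot 1 = 3$)
$U{\left(t,D \right)} = i \sqrt{2}$ ($U{\left(t,D \right)} = \sqrt{3 - 5} = \sqrt{-2} = i \sqrt{2}$)
$N{\left(y,d \right)} = d y$
$N{\left(U{\left(-7,-1 \right)},136 \right)} - \left(-1613 - 22851\right) = 136 i \sqrt{2} - \left(-1613 - 22851\right) = 136 i \sqrt{2} - -24464 = 136 i \sqrt{2} + 24464 = 24464 + 136 i \sqrt{2}$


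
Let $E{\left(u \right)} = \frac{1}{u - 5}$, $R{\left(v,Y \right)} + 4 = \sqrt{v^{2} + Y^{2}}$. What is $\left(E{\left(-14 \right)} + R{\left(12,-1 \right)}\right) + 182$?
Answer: $\frac{3381}{19} + \sqrt{145} \approx 189.99$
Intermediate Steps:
$R{\left(v,Y \right)} = -4 + \sqrt{Y^{2} + v^{2}}$ ($R{\left(v,Y \right)} = -4 + \sqrt{v^{2} + Y^{2}} = -4 + \sqrt{Y^{2} + v^{2}}$)
$E{\left(u \right)} = \frac{1}{-5 + u}$
$\left(E{\left(-14 \right)} + R{\left(12,-1 \right)}\right) + 182 = \left(\frac{1}{-5 - 14} - \left(4 - \sqrt{\left(-1\right)^{2} + 12^{2}}\right)\right) + 182 = \left(\frac{1}{-19} - \left(4 - \sqrt{1 + 144}\right)\right) + 182 = \left(- \frac{1}{19} - \left(4 - \sqrt{145}\right)\right) + 182 = \left(- \frac{77}{19} + \sqrt{145}\right) + 182 = \frac{3381}{19} + \sqrt{145}$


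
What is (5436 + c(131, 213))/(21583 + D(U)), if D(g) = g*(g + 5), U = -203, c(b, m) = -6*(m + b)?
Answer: 3372/61777 ≈ 0.054583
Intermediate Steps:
c(b, m) = -6*b - 6*m (c(b, m) = -6*(b + m) = -6*b - 6*m)
D(g) = g*(5 + g)
(5436 + c(131, 213))/(21583 + D(U)) = (5436 + (-6*131 - 6*213))/(21583 - 203*(5 - 203)) = (5436 + (-786 - 1278))/(21583 - 203*(-198)) = (5436 - 2064)/(21583 + 40194) = 3372/61777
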